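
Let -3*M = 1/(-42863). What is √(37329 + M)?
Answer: √617239902278598/128589 ≈ 193.21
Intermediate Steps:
M = 1/128589 (M = -⅓/(-42863) = -⅓*(-1/42863) = 1/128589 ≈ 7.7767e-6)
√(37329 + M) = √(37329 + 1/128589) = √(4800098782/128589) = √617239902278598/128589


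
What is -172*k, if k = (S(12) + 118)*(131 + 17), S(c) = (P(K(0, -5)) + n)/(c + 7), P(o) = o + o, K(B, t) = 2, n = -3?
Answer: -57097808/19 ≈ -3.0051e+6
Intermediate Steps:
P(o) = 2*o
S(c) = 1/(7 + c) (S(c) = (2*2 - 3)/(c + 7) = (4 - 3)/(7 + c) = 1/(7 + c))
k = 331964/19 (k = (1/(7 + 12) + 118)*(131 + 17) = (1/19 + 118)*148 = (2243/19)*148 = 331964/19 ≈ 17472.)
-172*k = -172*331964/19 = -57097808/19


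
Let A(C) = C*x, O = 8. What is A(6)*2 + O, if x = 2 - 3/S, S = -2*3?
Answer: 38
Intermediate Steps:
S = -6
x = 5/2 (x = 2 - 3/(-6) = 2 - 3*(-⅙) = 2 + ½ = 5/2 ≈ 2.5000)
A(C) = 5*C/2 (A(C) = C*(5/2) = 5*C/2)
A(6)*2 + O = ((5/2)*6)*2 + 8 = 15*2 + 8 = 30 + 8 = 38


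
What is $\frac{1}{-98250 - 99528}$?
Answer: $- \frac{1}{197778} \approx -5.0562 \cdot 10^{-6}$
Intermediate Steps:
$\frac{1}{-98250 - 99528} = \frac{1}{-197778} = - \frac{1}{197778}$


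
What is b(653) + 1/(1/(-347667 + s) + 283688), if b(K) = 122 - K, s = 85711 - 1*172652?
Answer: -65468622020285/123293074303 ≈ -531.00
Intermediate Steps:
s = -86941 (s = 85711 - 172652 = -86941)
b(653) + 1/(1/(-347667 + s) + 283688) = (122 - 1*653) + 1/(1/(-347667 - 86941) + 283688) = (122 - 653) + 1/(1/(-434608) + 283688) = -531 + 1/(-1/434608 + 283688) = -531 + 1/(123293074303/434608) = -531 + 434608/123293074303 = -65468622020285/123293074303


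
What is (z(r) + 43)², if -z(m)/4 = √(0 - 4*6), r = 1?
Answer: 1465 - 688*I*√6 ≈ 1465.0 - 1685.2*I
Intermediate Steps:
z(m) = -8*I*√6 (z(m) = -4*√(0 - 4*6) = -4*√(0 - 24) = -8*I*√6)
(z(r) + 43)² = (-8*I*√6 + 43)² = (43 - 8*I*√6)²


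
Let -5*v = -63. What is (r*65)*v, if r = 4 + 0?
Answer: 3276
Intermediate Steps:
v = 63/5 (v = -⅕*(-63) = 63/5 ≈ 12.600)
r = 4
(r*65)*v = (4*65)*(63/5) = 260*(63/5) = 3276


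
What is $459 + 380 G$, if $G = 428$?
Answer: $163099$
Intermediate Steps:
$459 + 380 G = 459 + 380 \cdot 428 = 459 + 162640 = 163099$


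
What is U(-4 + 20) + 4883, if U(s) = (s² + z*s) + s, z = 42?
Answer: 5827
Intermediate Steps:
U(s) = s² + 43*s (U(s) = (s² + 42*s) + s = s² + 43*s)
U(-4 + 20) + 4883 = (-4 + 20)*(43 + (-4 + 20)) + 4883 = 16*(43 + 16) + 4883 = 16*59 + 4883 = 944 + 4883 = 5827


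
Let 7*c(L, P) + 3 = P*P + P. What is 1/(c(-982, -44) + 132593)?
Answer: 7/930040 ≈ 7.5266e-6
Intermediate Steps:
c(L, P) = -3/7 + P/7 + P²/7 (c(L, P) = -3/7 + (P*P + P)/7 = -3/7 + (P² + P)/7 = -3/7 + (P + P²)/7 = -3/7 + (P/7 + P²/7) = -3/7 + P/7 + P²/7)
1/(c(-982, -44) + 132593) = 1/((-3/7 + (⅐)*(-44) + (⅐)*(-44)²) + 132593) = 1/((-3/7 - 44/7 + (⅐)*1936) + 132593) = 1/((-3/7 - 44/7 + 1936/7) + 132593) = 1/(1889/7 + 132593) = 1/(930040/7) = 7/930040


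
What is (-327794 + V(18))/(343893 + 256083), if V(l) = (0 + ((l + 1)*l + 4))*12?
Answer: -161821/299988 ≈ -0.53942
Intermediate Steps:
V(l) = 48 + 12*l*(1 + l) (V(l) = (0 + ((1 + l)*l + 4))*12 = (0 + (l*(1 + l) + 4))*12 = (0 + (4 + l*(1 + l)))*12 = (4 + l*(1 + l))*12 = 48 + 12*l*(1 + l))
(-327794 + V(18))/(343893 + 256083) = (-327794 + (48 + 12*18 + 12*18²))/(343893 + 256083) = (-327794 + (48 + 216 + 12*324))/599976 = (-327794 + (48 + 216 + 3888))*(1/599976) = (-327794 + 4152)*(1/599976) = -323642*1/599976 = -161821/299988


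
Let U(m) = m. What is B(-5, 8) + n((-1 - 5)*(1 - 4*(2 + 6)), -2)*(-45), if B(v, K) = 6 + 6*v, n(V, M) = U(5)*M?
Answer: 426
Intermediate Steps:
n(V, M) = 5*M
B(-5, 8) + n((-1 - 5)*(1 - 4*(2 + 6)), -2)*(-45) = (6 + 6*(-5)) + (5*(-2))*(-45) = (6 - 30) - 10*(-45) = -24 + 450 = 426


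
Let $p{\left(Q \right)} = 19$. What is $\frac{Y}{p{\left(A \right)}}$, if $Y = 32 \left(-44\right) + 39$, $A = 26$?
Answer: $- \frac{1369}{19} \approx -72.053$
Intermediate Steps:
$Y = -1369$ ($Y = -1408 + 39 = -1369$)
$\frac{Y}{p{\left(A \right)}} = - \frac{1369}{19}$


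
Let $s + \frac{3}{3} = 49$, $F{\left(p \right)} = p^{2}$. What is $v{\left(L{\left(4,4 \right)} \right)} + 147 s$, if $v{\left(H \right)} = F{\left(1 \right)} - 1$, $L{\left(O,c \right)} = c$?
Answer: $7056$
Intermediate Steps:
$s = 48$ ($s = -1 + 49 = 48$)
$v{\left(H \right)} = 0$ ($v{\left(H \right)} = 1^{2} - 1 = 1 - 1 = 0$)
$v{\left(L{\left(4,4 \right)} \right)} + 147 s = 0 + 147 \cdot 48 = 0 + 7056 = 7056$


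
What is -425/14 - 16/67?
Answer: -28699/938 ≈ -30.596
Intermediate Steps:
-425/14 - 16/67 = -28699/938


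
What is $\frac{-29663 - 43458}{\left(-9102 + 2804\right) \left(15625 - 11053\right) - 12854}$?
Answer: $\frac{73121}{28807310} \approx 0.0025383$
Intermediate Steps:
$\frac{-29663 - 43458}{\left(-9102 + 2804\right) \left(15625 - 11053\right) - 12854} = - \frac{73121}{\left(-6298\right) 4572 - 12854} = - \frac{73121}{-28794456 - 12854} = - \frac{73121}{-28807310} = \left(-73121\right) \left(- \frac{1}{28807310}\right) = \frac{73121}{28807310}$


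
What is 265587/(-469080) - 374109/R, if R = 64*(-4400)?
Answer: 839147921/1100774400 ≈ 0.76233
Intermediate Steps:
R = -281600
265587/(-469080) - 374109/R = 265587/(-469080) - 374109/(-281600) = 265587*(-1/469080) - 374109*(-1/281600) = -88529/156360 + 374109/281600 = 839147921/1100774400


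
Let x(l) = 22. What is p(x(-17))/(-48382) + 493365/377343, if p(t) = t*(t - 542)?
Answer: 4697798225/3042768171 ≈ 1.5439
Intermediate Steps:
p(t) = t*(-542 + t)
p(x(-17))/(-48382) + 493365/377343 = (22*(-542 + 22))/(-48382) + 493365/377343 = (22*(-520))*(-1/48382) + 493365*(1/377343) = -11440*(-1/48382) + 164455/125781 = 5720/24191 + 164455/125781 = 4697798225/3042768171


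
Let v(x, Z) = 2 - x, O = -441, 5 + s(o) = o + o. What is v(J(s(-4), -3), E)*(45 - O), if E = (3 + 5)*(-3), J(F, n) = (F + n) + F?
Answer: 15066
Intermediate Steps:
s(o) = -5 + 2*o (s(o) = -5 + (o + o) = -5 + 2*o)
J(F, n) = n + 2*F
E = -24 (E = 8*(-3) = -24)
v(J(s(-4), -3), E)*(45 - O) = (2 - (-3 + 2*(-5 + 2*(-4))))*(45 - 1*(-441)) = (2 - (-3 + 2*(-5 - 8)))*(45 + 441) = (2 - (-3 + 2*(-13)))*486 = (2 - (-3 - 26))*486 = (2 - 1*(-29))*486 = (2 + 29)*486 = 31*486 = 15066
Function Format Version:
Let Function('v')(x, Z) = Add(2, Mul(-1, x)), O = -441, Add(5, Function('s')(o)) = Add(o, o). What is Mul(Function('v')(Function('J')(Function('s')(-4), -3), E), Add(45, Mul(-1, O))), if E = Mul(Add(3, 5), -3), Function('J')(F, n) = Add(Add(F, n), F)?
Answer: 15066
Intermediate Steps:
Function('s')(o) = Add(-5, Mul(2, o)) (Function('s')(o) = Add(-5, Add(o, o)) = Add(-5, Mul(2, o)))
Function('J')(F, n) = Add(n, Mul(2, F))
E = -24 (E = Mul(8, -3) = -24)
Mul(Function('v')(Function('J')(Function('s')(-4), -3), E), Add(45, Mul(-1, O))) = Mul(Add(2, Mul(-1, Add(-3, Mul(2, Add(-5, Mul(2, -4)))))), Add(45, Mul(-1, -441))) = Mul(Add(2, Mul(-1, Add(-3, Mul(2, Add(-5, -8))))), Add(45, 441)) = Mul(Add(2, Mul(-1, Add(-3, Mul(2, -13)))), 486) = Mul(Add(2, Mul(-1, Add(-3, -26))), 486) = Mul(Add(2, Mul(-1, -29)), 486) = Mul(Add(2, 29), 486) = Mul(31, 486) = 15066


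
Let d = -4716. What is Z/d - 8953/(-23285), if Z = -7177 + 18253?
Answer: -17973526/9151005 ≈ -1.9641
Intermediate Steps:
Z = 11076
Z/d - 8953/(-23285) = 11076/(-4716) - 8953/(-23285) = 11076*(-1/4716) - 8953*(-1/23285) = -923/393 + 8953/23285 = -17973526/9151005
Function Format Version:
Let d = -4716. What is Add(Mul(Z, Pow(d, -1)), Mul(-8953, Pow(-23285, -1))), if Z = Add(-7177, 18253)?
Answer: Rational(-17973526, 9151005) ≈ -1.9641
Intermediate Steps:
Z = 11076
Add(Mul(Z, Pow(d, -1)), Mul(-8953, Pow(-23285, -1))) = Add(Mul(11076, Pow(-4716, -1)), Mul(-8953, Pow(-23285, -1))) = Add(Mul(11076, Rational(-1, 4716)), Mul(-8953, Rational(-1, 23285))) = Add(Rational(-923, 393), Rational(8953, 23285)) = Rational(-17973526, 9151005)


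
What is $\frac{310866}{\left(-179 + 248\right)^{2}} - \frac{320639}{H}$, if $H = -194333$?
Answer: $\frac{20646028219}{308406471} \approx 66.944$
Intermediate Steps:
$\frac{310866}{\left(-179 + 248\right)^{2}} - \frac{320639}{H} = \frac{310866}{\left(-179 + 248\right)^{2}} - \frac{320639}{-194333} = \frac{310866}{69^{2}} - - \frac{320639}{194333} = \frac{310866}{4761} + \frac{320639}{194333} = 310866 \cdot \frac{1}{4761} + \frac{320639}{194333} = \frac{103622}{1587} + \frac{320639}{194333} = \frac{20646028219}{308406471}$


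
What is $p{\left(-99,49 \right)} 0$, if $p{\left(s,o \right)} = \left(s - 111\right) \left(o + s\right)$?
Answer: $0$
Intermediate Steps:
$p{\left(s,o \right)} = \left(-111 + s\right) \left(o + s\right)$
$p{\left(-99,49 \right)} 0 = \left(\left(-99\right)^{2} - 5439 - -10989 + 49 \left(-99\right)\right) 0 = \left(9801 - 5439 + 10989 - 4851\right) 0 = 10500 \cdot 0 = 0$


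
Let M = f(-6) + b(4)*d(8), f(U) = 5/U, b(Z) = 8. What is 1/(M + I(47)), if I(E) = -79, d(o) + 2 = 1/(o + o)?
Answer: -3/286 ≈ -0.010490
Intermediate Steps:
d(o) = -2 + 1/(2*o) (d(o) = -2 + 1/(o + o) = -2 + 1/(2*o))
M = -49/3 (M = 5/(-6) + 8*(-2 + (½)/8) = 5*(-⅙) + 8*(-2 + (½)*(⅛)) = -⅚ + 8*(-2 + 1/16) = -⅚ + 8*(-31/16) = -⅚ - 31/2 = -49/3 ≈ -16.333)
1/(M + I(47)) = 1/(-49/3 - 79) = 1/(-286/3) = -3/286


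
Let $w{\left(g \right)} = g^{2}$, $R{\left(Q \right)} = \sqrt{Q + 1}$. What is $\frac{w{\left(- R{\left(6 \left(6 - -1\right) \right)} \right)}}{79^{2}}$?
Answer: $\frac{43}{6241} \approx 0.0068899$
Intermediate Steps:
$R{\left(Q \right)} = \sqrt{1 + Q}$
$\frac{w{\left(- R{\left(6 \left(6 - -1\right) \right)} \right)}}{79^{2}} = \frac{\left(- \sqrt{1 + 6 \left(6 - -1\right)}\right)^{2}}{79^{2}} = \frac{\left(- \sqrt{1 + 6 \left(6 + 1\right)}\right)^{2}}{6241} = \left(- \sqrt{1 + 6 \cdot 7}\right)^{2} \cdot \frac{1}{6241} = \left(- \sqrt{1 + 42}\right)^{2} \cdot \frac{1}{6241} = \left(- \sqrt{43}\right)^{2} \cdot \frac{1}{6241} = 43 \cdot \frac{1}{6241} = \frac{43}{6241}$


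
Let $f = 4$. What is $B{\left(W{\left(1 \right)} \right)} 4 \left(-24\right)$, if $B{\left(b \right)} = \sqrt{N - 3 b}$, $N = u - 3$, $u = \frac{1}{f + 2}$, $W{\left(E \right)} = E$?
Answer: $- 16 i \sqrt{210} \approx - 231.86 i$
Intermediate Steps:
$u = \frac{1}{6}$ ($u = \frac{1}{4 + 2} = \frac{1}{6} \approx 0.16667$)
$N = - \frac{17}{6}$ ($N = \frac{1}{6} - 3 = - \frac{17}{6} \approx -2.8333$)
$B{\left(b \right)} = \sqrt{- \frac{17}{6} - 3 b}$
$B{\left(W{\left(1 \right)} \right)} 4 \left(-24\right) = \frac{\sqrt{-102 - 108}}{6} \cdot 4 \left(-24\right) = \frac{\sqrt{-210}}{6} \cdot 4 \left(-24\right) = \frac{i \sqrt{210}}{6} \cdot 4 \left(-24\right) = \frac{2 i \sqrt{210}}{3} \left(-24\right) = - 16 i \sqrt{210}$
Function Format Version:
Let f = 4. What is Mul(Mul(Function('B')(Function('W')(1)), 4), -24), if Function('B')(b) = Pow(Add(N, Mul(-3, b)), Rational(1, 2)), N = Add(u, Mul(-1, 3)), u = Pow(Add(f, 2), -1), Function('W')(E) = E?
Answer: Mul(-16, I, Pow(210, Rational(1, 2))) ≈ Mul(-231.86, I)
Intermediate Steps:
u = Rational(1, 6) (u = Pow(Add(4, 2), -1) = Pow(6, -1) = Rational(1, 6) ≈ 0.16667)
N = Rational(-17, 6) (N = Add(Rational(1, 6), Mul(-1, 3)) = Add(Rational(1, 6), -3) = Rational(-17, 6) ≈ -2.8333)
Function('B')(b) = Pow(Add(Rational(-17, 6), Mul(-3, b)), Rational(1, 2))
Mul(Mul(Function('B')(Function('W')(1)), 4), -24) = Mul(Mul(Mul(Rational(1, 6), Pow(Add(-102, Mul(-108, 1)), Rational(1, 2))), 4), -24) = Mul(Mul(Mul(Rational(1, 6), Pow(Add(-102, -108), Rational(1, 2))), 4), -24) = Mul(Mul(Mul(Rational(1, 6), Pow(-210, Rational(1, 2))), 4), -24) = Mul(Mul(Mul(Rational(1, 6), Mul(I, Pow(210, Rational(1, 2)))), 4), -24) = Mul(Mul(Mul(Rational(1, 6), I, Pow(210, Rational(1, 2))), 4), -24) = Mul(Mul(Rational(2, 3), I, Pow(210, Rational(1, 2))), -24) = Mul(-16, I, Pow(210, Rational(1, 2)))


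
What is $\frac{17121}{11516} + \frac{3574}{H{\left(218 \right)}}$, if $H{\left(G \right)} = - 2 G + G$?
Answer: $- \frac{18712903}{1255244} \approx -14.908$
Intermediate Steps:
$H{\left(G \right)} = - G$
$\frac{17121}{11516} + \frac{3574}{H{\left(218 \right)}} = \frac{17121}{11516} + \frac{3574}{\left(-1\right) 218} = 17121 \cdot \frac{1}{11516} + \frac{3574}{-218} = \frac{17121}{11516} + 3574 \left(- \frac{1}{218}\right) = \frac{17121}{11516} - \frac{1787}{109} = - \frac{18712903}{1255244}$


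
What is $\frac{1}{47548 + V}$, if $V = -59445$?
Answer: $- \frac{1}{11897} \approx -8.4055 \cdot 10^{-5}$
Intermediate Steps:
$\frac{1}{47548 + V} = \frac{1}{47548 - 59445} = \frac{1}{-11897} = - \frac{1}{11897}$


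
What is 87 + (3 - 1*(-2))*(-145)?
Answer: -638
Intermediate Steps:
87 + (3 - 1*(-2))*(-145) = 87 + (3 + 2)*(-145) = 87 + 5*(-145) = 87 - 725 = -638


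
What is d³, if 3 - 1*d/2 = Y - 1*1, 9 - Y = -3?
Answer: -4096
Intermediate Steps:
Y = 12 (Y = 9 - 1*(-3) = 9 + 3 = 12)
d = -16 (d = 6 - 2*(12 - 1*1) = 6 - 2*(12 - 1) = 6 - 2*11 = 6 - 22 = -16)
d³ = (-16)³ = -4096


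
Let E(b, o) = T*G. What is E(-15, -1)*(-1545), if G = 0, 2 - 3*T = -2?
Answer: 0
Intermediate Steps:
T = 4/3 (T = 2/3 - 1/3*(-2) = 2/3 + 2/3 = 4/3 ≈ 1.3333)
E(b, o) = 0 (E(b, o) = (4/3)*0 = 0)
E(-15, -1)*(-1545) = 0*(-1545) = 0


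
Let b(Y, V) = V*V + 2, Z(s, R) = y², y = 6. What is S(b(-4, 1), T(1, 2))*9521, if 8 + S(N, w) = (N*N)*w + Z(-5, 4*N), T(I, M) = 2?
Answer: 437966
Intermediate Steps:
Z(s, R) = 36 (Z(s, R) = 6² = 36)
b(Y, V) = 2 + V² (b(Y, V) = V² + 2 = 2 + V²)
S(N, w) = 28 + w*N² (S(N, w) = -8 + ((N*N)*w + 36) = -8 + (N²*w + 36) = -8 + (w*N² + 36) = -8 + (36 + w*N²) = 28 + w*N²)
S(b(-4, 1), T(1, 2))*9521 = (28 + 2*(2 + 1²)²)*9521 = (28 + 2*(2 + 1)²)*9521 = (28 + 2*3²)*9521 = (28 + 2*9)*9521 = (28 + 18)*9521 = 46*9521 = 437966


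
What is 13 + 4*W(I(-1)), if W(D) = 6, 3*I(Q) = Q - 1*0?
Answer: 37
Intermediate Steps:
I(Q) = Q/3 (I(Q) = (Q - 1*0)/3 = (Q + 0)/3 = Q/3)
13 + 4*W(I(-1)) = 13 + 4*6 = 13 + 24 = 37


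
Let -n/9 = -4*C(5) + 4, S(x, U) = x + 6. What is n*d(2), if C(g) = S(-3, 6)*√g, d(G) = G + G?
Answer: -144 + 432*√5 ≈ 821.98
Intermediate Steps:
S(x, U) = 6 + x
d(G) = 2*G
C(g) = 3*√g (C(g) = (6 - 3)*√g = 3*√g)
n = -36 + 108*√5 (n = -9*(-12*√5 + 4) = -9*(4 - 12*√5) = -36 + 108*√5 ≈ 205.50)
n*d(2) = (-36 + 108*√5)*(2*2) = (-36 + 108*√5)*4 = -144 + 432*√5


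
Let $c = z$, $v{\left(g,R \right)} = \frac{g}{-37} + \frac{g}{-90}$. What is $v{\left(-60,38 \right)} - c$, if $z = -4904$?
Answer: $\frac{544598}{111} \approx 4906.3$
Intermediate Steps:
$v{\left(g,R \right)} = - \frac{127 g}{3330}$ ($v{\left(g,R \right)} = g \left(- \frac{1}{37}\right) + g \left(- \frac{1}{90}\right) = - \frac{g}{37} - \frac{g}{90} = - \frac{127 g}{3330}$)
$c = -4904$
$v{\left(-60,38 \right)} - c = \left(- \frac{127}{3330}\right) \left(-60\right) - -4904 = \frac{254}{111} + 4904 = \frac{544598}{111}$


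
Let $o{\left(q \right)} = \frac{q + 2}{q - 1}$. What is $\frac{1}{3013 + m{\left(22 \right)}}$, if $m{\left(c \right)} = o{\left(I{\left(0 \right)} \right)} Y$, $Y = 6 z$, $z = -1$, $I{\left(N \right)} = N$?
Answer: $\frac{1}{3025} \approx 0.00033058$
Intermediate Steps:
$Y = -6$ ($Y = 6 \left(-1\right) = -6$)
$o{\left(q \right)} = \frac{2 + q}{-1 + q}$
$m{\left(c \right)} = 12$ ($m{\left(c \right)} = \frac{2 + 0}{-1 + 0} \left(-6\right) = \frac{1}{-1} \cdot 2 \left(-6\right) = \left(-1\right) 2 \left(-6\right) = \left(-2\right) \left(-6\right) = 12$)
$\frac{1}{3013 + m{\left(22 \right)}} = \frac{1}{3013 + 12} = \frac{1}{3025}$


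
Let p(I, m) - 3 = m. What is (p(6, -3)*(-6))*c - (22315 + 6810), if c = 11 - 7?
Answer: -29125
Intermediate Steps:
c = 4
p(I, m) = 3 + m
(p(6, -3)*(-6))*c - (22315 + 6810) = ((3 - 3)*(-6))*4 - (22315 + 6810) = (0*(-6))*4 - 1*29125 = 0*4 - 29125 = 0 - 29125 = -29125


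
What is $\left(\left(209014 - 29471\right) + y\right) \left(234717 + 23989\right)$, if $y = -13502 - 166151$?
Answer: $-28457660$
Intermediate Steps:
$y = -179653$
$\left(\left(209014 - 29471\right) + y\right) \left(234717 + 23989\right) = \left(\left(209014 - 29471\right) - 179653\right) \left(234717 + 23989\right) = \left(179543 - 179653\right) 258706 = \left(-110\right) 258706 = -28457660$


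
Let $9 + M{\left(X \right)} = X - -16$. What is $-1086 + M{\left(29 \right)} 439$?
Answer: $14718$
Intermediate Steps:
$M{\left(X \right)} = 7 + X$ ($M{\left(X \right)} = -9 + \left(X - -16\right) = -9 + \left(X + 16\right) = -9 + \left(16 + X\right) = 7 + X$)
$-1086 + M{\left(29 \right)} 439 = -1086 + \left(7 + 29\right) 439 = -1086 + 36 \cdot 439 = -1086 + 15804 = 14718$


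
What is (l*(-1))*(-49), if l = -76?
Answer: -3724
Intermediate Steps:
(l*(-1))*(-49) = -76*(-1)*(-49) = 76*(-49) = -3724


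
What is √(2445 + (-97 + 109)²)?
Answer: √2589 ≈ 50.882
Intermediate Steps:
√(2445 + (-97 + 109)²) = √(2445 + 12²) = √(2445 + 144) = √2589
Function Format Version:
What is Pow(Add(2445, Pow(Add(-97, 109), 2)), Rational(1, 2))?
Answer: Pow(2589, Rational(1, 2)) ≈ 50.882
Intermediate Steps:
Pow(Add(2445, Pow(Add(-97, 109), 2)), Rational(1, 2)) = Pow(Add(2445, Pow(12, 2)), Rational(1, 2)) = Pow(Add(2445, 144), Rational(1, 2)) = Pow(2589, Rational(1, 2))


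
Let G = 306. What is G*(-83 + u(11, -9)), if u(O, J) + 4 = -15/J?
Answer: -26112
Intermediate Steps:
u(O, J) = -4 - 15/J
G*(-83 + u(11, -9)) = 306*(-83 + (-4 - 15/(-9))) = 306*(-83 + (-4 - 15*(-⅑))) = 306*(-83 + (-4 + 5/3)) = 306*(-83 - 7/3) = 306*(-256/3) = -26112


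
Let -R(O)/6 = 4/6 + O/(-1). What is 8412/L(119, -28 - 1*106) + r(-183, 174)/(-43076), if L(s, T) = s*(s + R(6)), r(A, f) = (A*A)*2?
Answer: -420586185/387016322 ≈ -1.0867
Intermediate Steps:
R(O) = -4 + 6*O (R(O) = -6*(4/6 + O/(-1)) = -6*(4*(⅙) + O*(-1)) = -6*(⅔ - O) = -4 + 6*O)
r(A, f) = 2*A² (r(A, f) = A²*2 = 2*A²)
L(s, T) = s*(32 + s) (L(s, T) = s*(s + (-4 + 6*6)) = s*(s + (-4 + 36)) = s*(s + 32) = s*(32 + s))
8412/L(119, -28 - 1*106) + r(-183, 174)/(-43076) = 8412/((119*(32 + 119))) + (2*(-183)²)/(-43076) = 8412/((119*151)) + (2*33489)*(-1/43076) = 8412/17969 + 66978*(-1/43076) = 8412*(1/17969) - 33489/21538 = 8412/17969 - 33489/21538 = -420586185/387016322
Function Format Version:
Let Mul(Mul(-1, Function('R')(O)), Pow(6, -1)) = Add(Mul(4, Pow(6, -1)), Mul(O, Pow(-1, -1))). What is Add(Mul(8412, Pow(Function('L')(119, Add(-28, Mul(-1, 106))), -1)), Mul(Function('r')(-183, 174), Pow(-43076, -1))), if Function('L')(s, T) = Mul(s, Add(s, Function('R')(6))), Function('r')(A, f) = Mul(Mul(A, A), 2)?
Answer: Rational(-420586185, 387016322) ≈ -1.0867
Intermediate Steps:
Function('R')(O) = Add(-4, Mul(6, O)) (Function('R')(O) = Mul(-6, Add(Mul(4, Pow(6, -1)), Mul(O, Pow(-1, -1)))) = Mul(-6, Add(Mul(4, Rational(1, 6)), Mul(O, -1))) = Mul(-6, Add(Rational(2, 3), Mul(-1, O))) = Add(-4, Mul(6, O)))
Function('r')(A, f) = Mul(2, Pow(A, 2)) (Function('r')(A, f) = Mul(Pow(A, 2), 2) = Mul(2, Pow(A, 2)))
Function('L')(s, T) = Mul(s, Add(32, s)) (Function('L')(s, T) = Mul(s, Add(s, Add(-4, Mul(6, 6)))) = Mul(s, Add(s, Add(-4, 36))) = Mul(s, Add(s, 32)) = Mul(s, Add(32, s)))
Add(Mul(8412, Pow(Function('L')(119, Add(-28, Mul(-1, 106))), -1)), Mul(Function('r')(-183, 174), Pow(-43076, -1))) = Add(Mul(8412, Pow(Mul(119, Add(32, 119)), -1)), Mul(Mul(2, Pow(-183, 2)), Pow(-43076, -1))) = Add(Mul(8412, Pow(Mul(119, 151), -1)), Mul(Mul(2, 33489), Rational(-1, 43076))) = Add(Mul(8412, Pow(17969, -1)), Mul(66978, Rational(-1, 43076))) = Add(Mul(8412, Rational(1, 17969)), Rational(-33489, 21538)) = Add(Rational(8412, 17969), Rational(-33489, 21538)) = Rational(-420586185, 387016322)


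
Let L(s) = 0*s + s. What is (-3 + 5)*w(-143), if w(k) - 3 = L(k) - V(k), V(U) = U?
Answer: 6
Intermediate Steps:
L(s) = s (L(s) = 0 + s = s)
w(k) = 3 (w(k) = 3 + (k - k) = 3 + 0 = 3)
(-3 + 5)*w(-143) = (-3 + 5)*3 = 2*3 = 6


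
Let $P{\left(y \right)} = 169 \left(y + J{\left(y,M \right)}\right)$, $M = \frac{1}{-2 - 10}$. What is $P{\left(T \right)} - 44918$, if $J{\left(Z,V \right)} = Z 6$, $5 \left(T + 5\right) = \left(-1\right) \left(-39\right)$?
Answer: $- \frac{208028}{5} \approx -41606.0$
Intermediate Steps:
$T = \frac{14}{5}$ ($T = -5 + \frac{\left(-1\right) \left(-39\right)}{5} = -5 + \frac{1}{5} \cdot 39 = -5 + \frac{39}{5} = \frac{14}{5} \approx 2.8$)
$M = - \frac{1}{12}$ ($M = \frac{1}{-12} = - \frac{1}{12} \approx -0.083333$)
$J{\left(Z,V \right)} = 6 Z$
$P{\left(y \right)} = 1183 y$ ($P{\left(y \right)} = 169 \left(y + 6 y\right) = 169 \cdot 7 y = 1183 y$)
$P{\left(T \right)} - 44918 = 1183 \cdot \frac{14}{5} - 44918 = \frac{16562}{5} - 44918 = - \frac{208028}{5}$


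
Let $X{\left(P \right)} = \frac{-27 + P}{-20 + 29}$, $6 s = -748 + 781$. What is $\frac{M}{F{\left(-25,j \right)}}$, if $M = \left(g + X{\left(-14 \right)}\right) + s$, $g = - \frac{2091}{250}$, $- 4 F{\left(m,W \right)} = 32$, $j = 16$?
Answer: $\frac{8347}{9000} \approx 0.92744$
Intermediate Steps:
$F{\left(m,W \right)} = -8$ ($F{\left(m,W \right)} = \left(- \frac{1}{4}\right) 32 = -8$)
$s = \frac{11}{2}$ ($s = \frac{-748 + 781}{6} = \frac{1}{6} \cdot 33 = \frac{11}{2} \approx 5.5$)
$g = - \frac{2091}{250}$ ($g = \left(-2091\right) \frac{1}{250} = - \frac{2091}{250} \approx -8.364$)
$X{\left(P \right)} = -3 + \frac{P}{9}$ ($X{\left(P \right)} = \frac{-27 + P}{9} = \left(-27 + P\right) \frac{1}{9} = -3 + \frac{P}{9}$)
$M = - \frac{8347}{1125}$ ($M = \left(- \frac{2091}{250} + \left(-3 + \frac{1}{9} \left(-14\right)\right)\right) + \frac{11}{2} = \left(- \frac{2091}{250} - \frac{41}{9}\right) + \frac{11}{2} = - \frac{29069}{2250} + \frac{11}{2} = - \frac{8347}{1125} \approx -7.4196$)
$\frac{M}{F{\left(-25,j \right)}} = - \frac{8347}{1125 \left(-8\right)} = \left(- \frac{8347}{1125}\right) \left(- \frac{1}{8}\right) = \frac{8347}{9000}$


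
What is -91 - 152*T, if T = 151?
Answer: -23043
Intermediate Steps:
-91 - 152*T = -91 - 152*151 = -91 - 22952 = -23043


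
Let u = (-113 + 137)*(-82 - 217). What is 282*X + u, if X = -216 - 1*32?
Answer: -77112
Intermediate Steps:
X = -248 (X = -216 - 32 = -248)
u = -7176 (u = 24*(-299) = -7176)
282*X + u = 282*(-248) - 7176 = -69936 - 7176 = -77112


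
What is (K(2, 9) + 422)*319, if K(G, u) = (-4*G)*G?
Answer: 129514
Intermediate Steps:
K(G, u) = -4*G²
(K(2, 9) + 422)*319 = (-4*2² + 422)*319 = (-4*4 + 422)*319 = (-16 + 422)*319 = 406*319 = 129514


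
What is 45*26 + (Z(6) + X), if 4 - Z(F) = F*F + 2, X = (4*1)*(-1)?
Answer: 1132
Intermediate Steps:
X = -4 (X = 4*(-1) = -4)
Z(F) = 2 - F² (Z(F) = 4 - (F*F + 2) = 4 - (F² + 2) = 4 - (2 + F²) = 4 + (-2 - F²) = 2 - F²)
45*26 + (Z(6) + X) = 45*26 + ((2 - 1*6²) - 4) = 1170 + ((2 - 1*36) - 4) = 1170 + ((2 - 36) - 4) = 1170 + (-34 - 4) = 1170 - 38 = 1132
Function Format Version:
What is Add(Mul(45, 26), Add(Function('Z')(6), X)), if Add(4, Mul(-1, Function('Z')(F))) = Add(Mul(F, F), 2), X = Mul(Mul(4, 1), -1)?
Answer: 1132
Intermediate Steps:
X = -4 (X = Mul(4, -1) = -4)
Function('Z')(F) = Add(2, Mul(-1, Pow(F, 2))) (Function('Z')(F) = Add(4, Mul(-1, Add(Mul(F, F), 2))) = Add(4, Mul(-1, Add(Pow(F, 2), 2))) = Add(4, Mul(-1, Add(2, Pow(F, 2)))) = Add(4, Add(-2, Mul(-1, Pow(F, 2)))) = Add(2, Mul(-1, Pow(F, 2))))
Add(Mul(45, 26), Add(Function('Z')(6), X)) = Add(Mul(45, 26), Add(Add(2, Mul(-1, Pow(6, 2))), -4)) = Add(1170, Add(Add(2, Mul(-1, 36)), -4)) = Add(1170, Add(Add(2, -36), -4)) = Add(1170, Add(-34, -4)) = Add(1170, -38) = 1132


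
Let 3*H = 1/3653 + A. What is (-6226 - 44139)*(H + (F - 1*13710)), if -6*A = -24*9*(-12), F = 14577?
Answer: -399059925670/10959 ≈ -3.6414e+7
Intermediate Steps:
A = -432 (A = -(-24*9)*(-12)/6 = -(-36)*(-12) = -1/6*2592 = -432)
H = -1578095/10959 (H = (1/3653 - 432)/3 = (1/3)*(-1578095/3653) = -1578095/10959 ≈ -144.00)
(-6226 - 44139)*(H + (F - 1*13710)) = (-6226 - 44139)*(-1578095/10959 + (14577 - 1*13710)) = -50365*(-1578095/10959 + (14577 - 13710)) = -50365*(-1578095/10959 + 867) = -50365*7923358/10959 = -399059925670/10959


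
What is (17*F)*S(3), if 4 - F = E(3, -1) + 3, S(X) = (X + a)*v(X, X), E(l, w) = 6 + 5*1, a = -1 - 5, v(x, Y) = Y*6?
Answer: 9180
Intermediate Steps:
v(x, Y) = 6*Y
a = -6
E(l, w) = 11 (E(l, w) = 6 + 5 = 11)
S(X) = 6*X*(-6 + X) (S(X) = (X - 6)*(6*X) = (-6 + X)*(6*X) = 6*X*(-6 + X))
F = -10 (F = 4 - (11 + 3) = 4 - 1*14 = 4 - 14 = -10)
(17*F)*S(3) = (17*(-10))*(6*3*(-6 + 3)) = -1020*3*(-3) = -170*(-54) = 9180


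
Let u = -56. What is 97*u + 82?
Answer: -5350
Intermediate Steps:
97*u + 82 = 97*(-56) + 82 = -5432 + 82 = -5350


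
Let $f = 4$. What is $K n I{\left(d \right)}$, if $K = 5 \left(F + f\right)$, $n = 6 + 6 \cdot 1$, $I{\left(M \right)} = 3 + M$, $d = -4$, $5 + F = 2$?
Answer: $-60$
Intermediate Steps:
$F = -3$ ($F = -5 + 2 = -3$)
$n = 12$ ($n = 6 + 6 = 12$)
$K = 5$ ($K = 5 \left(-3 + 4\right) = 5 \cdot 1 = 5$)
$K n I{\left(d \right)} = 5 \cdot 12 \left(3 - 4\right) = 60 \left(-1\right) = -60$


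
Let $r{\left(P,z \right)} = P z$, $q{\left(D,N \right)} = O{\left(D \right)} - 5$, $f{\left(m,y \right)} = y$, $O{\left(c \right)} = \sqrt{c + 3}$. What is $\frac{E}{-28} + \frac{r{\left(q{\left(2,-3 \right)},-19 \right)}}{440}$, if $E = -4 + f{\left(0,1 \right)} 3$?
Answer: $\frac{155}{616} - \frac{19 \sqrt{5}}{440} \approx 0.15507$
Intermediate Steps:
$O{\left(c \right)} = \sqrt{3 + c}$
$q{\left(D,N \right)} = -5 + \sqrt{3 + D}$ ($q{\left(D,N \right)} = \sqrt{3 + D} - 5 = -5 + \sqrt{3 + D}$)
$E = -1$ ($E = -4 + 1 \cdot 3 = -4 + 3 = -1$)
$\frac{E}{-28} + \frac{r{\left(q{\left(2,-3 \right)},-19 \right)}}{440} = - \frac{1}{-28} + \frac{\left(-5 + \sqrt{3 + 2}\right) \left(-19\right)}{440} = \left(-1\right) \left(- \frac{1}{28}\right) + \left(-5 + \sqrt{5}\right) \left(-19\right) \frac{1}{440} = \frac{1}{28} + \left(95 - 19 \sqrt{5}\right) \frac{1}{440} = \frac{1}{28} + \left(\frac{19}{88} - \frac{19 \sqrt{5}}{440}\right) = \frac{155}{616} - \frac{19 \sqrt{5}}{440}$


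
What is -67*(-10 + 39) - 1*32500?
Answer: -34443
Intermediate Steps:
-67*(-10 + 39) - 1*32500 = -67*29 - 32500 = -1943 - 32500 = -34443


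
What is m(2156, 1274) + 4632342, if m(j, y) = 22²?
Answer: 4632826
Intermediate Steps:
m(j, y) = 484
m(2156, 1274) + 4632342 = 484 + 4632342 = 4632826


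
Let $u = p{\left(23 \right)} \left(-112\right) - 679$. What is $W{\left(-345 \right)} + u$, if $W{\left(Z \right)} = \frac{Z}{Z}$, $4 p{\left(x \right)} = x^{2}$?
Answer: $-15490$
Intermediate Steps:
$p{\left(x \right)} = \frac{x^{2}}{4}$
$u = -15491$ ($u = \frac{23^{2}}{4} \left(-112\right) - 679 = \frac{1}{4} \cdot 529 \left(-112\right) - 679 = \frac{529}{4} \left(-112\right) - 679 = -14812 - 679 = -15491$)
$W{\left(Z \right)} = 1$
$W{\left(-345 \right)} + u = 1 - 15491 = -15490$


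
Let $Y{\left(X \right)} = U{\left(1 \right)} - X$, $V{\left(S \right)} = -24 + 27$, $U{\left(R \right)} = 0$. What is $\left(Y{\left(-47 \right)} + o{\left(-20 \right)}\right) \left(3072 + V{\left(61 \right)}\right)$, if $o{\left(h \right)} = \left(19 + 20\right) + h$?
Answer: $202950$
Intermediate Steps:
$o{\left(h \right)} = 39 + h$
$V{\left(S \right)} = 3$
$Y{\left(X \right)} = - X$ ($Y{\left(X \right)} = 0 - X = - X$)
$\left(Y{\left(-47 \right)} + o{\left(-20 \right)}\right) \left(3072 + V{\left(61 \right)}\right) = \left(\left(-1\right) \left(-47\right) + \left(39 - 20\right)\right) \left(3072 + 3\right) = \left(47 + 19\right) 3075 = 66 \cdot 3075 = 202950$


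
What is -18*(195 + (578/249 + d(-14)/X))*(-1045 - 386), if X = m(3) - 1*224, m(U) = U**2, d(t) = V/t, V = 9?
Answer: 634902807303/124915 ≈ 5.0827e+6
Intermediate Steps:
d(t) = 9/t
X = -215 (X = 3**2 - 1*224 = 9 - 224 = -215)
-18*(195 + (578/249 + d(-14)/X))*(-1045 - 386) = -18*(195 + (578/249 + (9/(-14))/(-215)))*(-1045 - 386) = -18*(195 + (578*(1/249) + (9*(-1/14))*(-1/215)))*(-1431) = -18*(195 + (578/249 - 9/14*(-1/215)))*(-1431) = -18*(195 + (578/249 + 9/3010))*(-1431) = -18*(195 + 1742021/749490)*(-1431) = -443677713*(-1431)/124915 = -18*(-70544756367/249830) = 634902807303/124915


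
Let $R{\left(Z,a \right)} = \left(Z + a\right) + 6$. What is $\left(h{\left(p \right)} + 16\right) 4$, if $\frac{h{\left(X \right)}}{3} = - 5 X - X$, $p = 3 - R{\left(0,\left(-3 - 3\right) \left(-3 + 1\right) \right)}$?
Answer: $1144$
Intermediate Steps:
$R{\left(Z,a \right)} = 6 + Z + a$
$p = -15$ ($p = 3 - \left(6 + 0 + \left(-3 - 3\right) \left(-3 + 1\right)\right) = 3 - \left(6 + 0 - -12\right) = 3 - \left(6 + 0 + 12\right) = 3 - 18 = -15$)
$h{\left(X \right)} = - 18 X$ ($h{\left(X \right)} = 3 \left(- 5 X - X\right) = 3 \left(- 6 X\right) = - 18 X$)
$\left(h{\left(p \right)} + 16\right) 4 = \left(\left(-18\right) \left(-15\right) + 16\right) 4 = \left(270 + 16\right) 4 = 286 \cdot 4 = 1144$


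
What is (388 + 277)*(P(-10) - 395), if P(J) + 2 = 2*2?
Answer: -261345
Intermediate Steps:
P(J) = 2 (P(J) = -2 + 2*2 = -2 + 4 = 2)
(388 + 277)*(P(-10) - 395) = (388 + 277)*(2 - 395) = 665*(-393) = -261345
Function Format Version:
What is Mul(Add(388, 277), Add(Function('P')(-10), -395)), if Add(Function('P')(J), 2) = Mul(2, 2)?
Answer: -261345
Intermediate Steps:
Function('P')(J) = 2 (Function('P')(J) = Add(-2, Mul(2, 2)) = Add(-2, 4) = 2)
Mul(Add(388, 277), Add(Function('P')(-10), -395)) = Mul(Add(388, 277), Add(2, -395)) = Mul(665, -393) = -261345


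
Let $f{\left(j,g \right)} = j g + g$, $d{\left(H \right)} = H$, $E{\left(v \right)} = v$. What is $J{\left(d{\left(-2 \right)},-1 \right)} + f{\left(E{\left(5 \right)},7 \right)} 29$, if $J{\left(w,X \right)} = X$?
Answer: $1217$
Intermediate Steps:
$f{\left(j,g \right)} = g + g j$ ($f{\left(j,g \right)} = g j + g = g + g j$)
$J{\left(d{\left(-2 \right)},-1 \right)} + f{\left(E{\left(5 \right)},7 \right)} 29 = -1 + 7 \left(1 + 5\right) 29 = -1 + 7 \cdot 6 \cdot 29 = -1 + 42 \cdot 29 = -1 + 1218 = 1217$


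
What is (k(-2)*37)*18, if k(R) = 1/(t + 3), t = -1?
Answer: 333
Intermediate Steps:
k(R) = ½ (k(R) = 1/(-1 + 3) = 1/2 = ½)
(k(-2)*37)*18 = ((½)*37)*18 = (37/2)*18 = 333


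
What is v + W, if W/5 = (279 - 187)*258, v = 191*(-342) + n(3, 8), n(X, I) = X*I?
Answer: 53382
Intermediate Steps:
n(X, I) = I*X
v = -65298 (v = 191*(-342) + 8*3 = -65322 + 24 = -65298)
W = 118680 (W = 5*((279 - 187)*258) = 5*(92*258) = 5*23736 = 118680)
v + W = -65298 + 118680 = 53382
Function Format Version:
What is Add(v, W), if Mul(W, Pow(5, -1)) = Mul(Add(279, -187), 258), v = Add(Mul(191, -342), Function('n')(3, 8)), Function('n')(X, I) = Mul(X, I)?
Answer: 53382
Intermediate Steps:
Function('n')(X, I) = Mul(I, X)
v = -65298 (v = Add(Mul(191, -342), Mul(8, 3)) = Add(-65322, 24) = -65298)
W = 118680 (W = Mul(5, Mul(Add(279, -187), 258)) = Mul(5, Mul(92, 258)) = Mul(5, 23736) = 118680)
Add(v, W) = Add(-65298, 118680) = 53382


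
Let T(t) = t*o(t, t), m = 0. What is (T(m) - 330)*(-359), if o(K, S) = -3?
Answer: 118470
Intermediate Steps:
T(t) = -3*t (T(t) = t*(-3) = -3*t)
(T(m) - 330)*(-359) = (-3*0 - 330)*(-359) = (0 - 330)*(-359) = -330*(-359) = 118470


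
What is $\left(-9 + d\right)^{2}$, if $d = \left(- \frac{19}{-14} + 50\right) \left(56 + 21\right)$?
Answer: $\frac{62267881}{4} \approx 1.5567 \cdot 10^{7}$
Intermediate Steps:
$d = \frac{7909}{2}$ ($d = \left(\left(-19\right) \left(- \frac{1}{14}\right) + 50\right) 77 = \left(\frac{19}{14} + 50\right) 77 = \frac{719}{14} \cdot 77 = \frac{7909}{2} \approx 3954.5$)
$\left(-9 + d\right)^{2} = \left(-9 + \frac{7909}{2}\right)^{2} = \left(\frac{7891}{2}\right)^{2} = \frac{62267881}{4}$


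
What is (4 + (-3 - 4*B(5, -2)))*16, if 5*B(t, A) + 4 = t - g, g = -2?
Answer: -112/5 ≈ -22.400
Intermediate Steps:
B(t, A) = -⅖ + t/5 (B(t, A) = -⅘ + (t - 1*(-2))/5 = -⅘ + (t + 2)/5 = -⅘ + (2 + t)/5 = -⅘ + (⅖ + t/5) = -⅖ + t/5)
(4 + (-3 - 4*B(5, -2)))*16 = (4 + (-3 - 4*(-⅖ + (⅕)*5)))*16 = (4 + (-3 - 4*(-⅖ + 1)))*16 = (4 + (-3 - 4*⅗))*16 = (4 + (-3 - 12/5))*16 = (4 - 27/5)*16 = -7/5*16 = -112/5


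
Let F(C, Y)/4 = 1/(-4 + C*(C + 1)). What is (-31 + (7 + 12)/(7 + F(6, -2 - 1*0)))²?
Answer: 14622976/18225 ≈ 802.36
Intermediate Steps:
F(C, Y) = 4/(-4 + C*(1 + C)) (F(C, Y) = 4/(-4 + C*(C + 1)) = 4/(-4 + C*(1 + C)))
(-31 + (7 + 12)/(7 + F(6, -2 - 1*0)))² = (-31 + (7 + 12)/(7 + 4/(-4 + 6 + 6²)))² = (-31 + 19/(7 + 4/(-4 + 6 + 36)))² = (-31 + 19/(7 + 4/38))² = (-31 + 19/(7 + 4*(1/38)))² = (-31 + 19/(7 + 2/19))² = (-31 + 19/(135/19))² = (-31 + 19*(19/135))² = (-31 + 361/135)² = (-3824/135)² = 14622976/18225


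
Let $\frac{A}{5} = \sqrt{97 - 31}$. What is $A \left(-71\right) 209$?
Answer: $- 74195 \sqrt{66} \approx -6.0276 \cdot 10^{5}$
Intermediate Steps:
$A = 5 \sqrt{66}$ ($A = 5 \sqrt{97 - 31} = 5 \sqrt{66} \approx 40.62$)
$A \left(-71\right) 209 = 5 \sqrt{66} \left(-71\right) 209 = - 355 \sqrt{66} \cdot 209 = - 74195 \sqrt{66}$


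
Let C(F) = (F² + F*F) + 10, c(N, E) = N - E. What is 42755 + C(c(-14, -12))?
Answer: 42773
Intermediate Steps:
C(F) = 10 + 2*F² (C(F) = (F² + F²) + 10 = 2*F² + 10 = 10 + 2*F²)
42755 + C(c(-14, -12)) = 42755 + (10 + 2*(-14 - 1*(-12))²) = 42755 + (10 + 2*(-14 + 12)²) = 42755 + (10 + 2*(-2)²) = 42755 + (10 + 2*4) = 42755 + (10 + 8) = 42755 + 18 = 42773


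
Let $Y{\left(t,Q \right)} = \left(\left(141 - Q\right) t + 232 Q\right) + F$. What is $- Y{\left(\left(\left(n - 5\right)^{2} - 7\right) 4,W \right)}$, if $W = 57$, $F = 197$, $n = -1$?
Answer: $-23165$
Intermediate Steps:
$Y{\left(t,Q \right)} = 197 + 232 Q + t \left(141 - Q\right)$ ($Y{\left(t,Q \right)} = \left(\left(141 - Q\right) t + 232 Q\right) + 197 = \left(t \left(141 - Q\right) + 232 Q\right) + 197 = \left(232 Q + t \left(141 - Q\right)\right) + 197 = 197 + 232 Q + t \left(141 - Q\right)$)
$- Y{\left(\left(\left(n - 5\right)^{2} - 7\right) 4,W \right)} = - (197 + 141 \left(\left(-1 - 5\right)^{2} - 7\right) 4 + 232 \cdot 57 - 57 \left(\left(-1 - 5\right)^{2} - 7\right) 4) = - (197 + 141 \left(\left(-6\right)^{2} - 7\right) 4 + 13224 - 57 \left(\left(-6\right)^{2} - 7\right) 4) = - (197 + 141 \left(36 - 7\right) 4 + 13224 - 57 \left(36 - 7\right) 4) = - (197 + 141 \cdot 29 \cdot 4 + 13224 - 57 \cdot 29 \cdot 4) = - (197 + 141 \cdot 116 + 13224 - 57 \cdot 116) = - (197 + 16356 + 13224 - 6612) = \left(-1\right) 23165 = -23165$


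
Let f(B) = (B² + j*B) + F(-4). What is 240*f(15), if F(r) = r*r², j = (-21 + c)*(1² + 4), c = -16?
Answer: -627360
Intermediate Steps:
j = -185 (j = (-21 - 16)*(1² + 4) = -37*(1 + 4) = -37*5 = -185)
F(r) = r³
f(B) = -64 + B² - 185*B (f(B) = (B² - 185*B) + (-4)³ = (B² - 185*B) - 64 = -64 + B² - 185*B)
240*f(15) = 240*(-64 + 15² - 185*15) = 240*(-64 + 225 - 2775) = 240*(-2614) = -627360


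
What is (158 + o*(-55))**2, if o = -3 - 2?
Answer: 187489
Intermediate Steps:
o = -5
(158 + o*(-55))**2 = (158 - 5*(-55))**2 = (158 + 275)**2 = 433**2 = 187489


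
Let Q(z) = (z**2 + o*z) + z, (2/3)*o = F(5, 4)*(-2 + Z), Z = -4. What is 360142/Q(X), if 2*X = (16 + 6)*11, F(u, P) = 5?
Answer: 360142/9317 ≈ 38.654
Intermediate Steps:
o = -45 (o = 3*(5*(-2 - 4))/2 = 3*(5*(-6))/2 = (3/2)*(-30) = -45)
X = 121 (X = ((16 + 6)*11)/2 = (22*11)/2 = (1/2)*242 = 121)
Q(z) = z**2 - 44*z (Q(z) = (z**2 - 45*z) + z = z**2 - 44*z)
360142/Q(X) = 360142/((121*(-44 + 121))) = 360142/((121*77)) = 360142/9317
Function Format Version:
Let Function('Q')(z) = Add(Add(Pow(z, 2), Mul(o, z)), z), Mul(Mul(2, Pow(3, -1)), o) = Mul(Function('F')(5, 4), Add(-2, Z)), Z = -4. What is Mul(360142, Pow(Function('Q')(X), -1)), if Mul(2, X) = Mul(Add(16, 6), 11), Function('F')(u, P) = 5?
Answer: Rational(360142, 9317) ≈ 38.654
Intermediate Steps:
o = -45 (o = Mul(Rational(3, 2), Mul(5, Add(-2, -4))) = Mul(Rational(3, 2), Mul(5, -6)) = Mul(Rational(3, 2), -30) = -45)
X = 121 (X = Mul(Rational(1, 2), Mul(Add(16, 6), 11)) = Mul(Rational(1, 2), Mul(22, 11)) = Mul(Rational(1, 2), 242) = 121)
Function('Q')(z) = Add(Pow(z, 2), Mul(-44, z)) (Function('Q')(z) = Add(Add(Pow(z, 2), Mul(-45, z)), z) = Add(Pow(z, 2), Mul(-44, z)))
Mul(360142, Pow(Function('Q')(X), -1)) = Mul(360142, Pow(Mul(121, Add(-44, 121)), -1)) = Mul(360142, Pow(Mul(121, 77), -1)) = Mul(360142, Pow(9317, -1)) = Mul(360142, Rational(1, 9317)) = Rational(360142, 9317)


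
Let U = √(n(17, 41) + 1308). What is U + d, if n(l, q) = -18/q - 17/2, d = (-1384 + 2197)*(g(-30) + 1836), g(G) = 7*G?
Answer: 1321938 + √8734886/82 ≈ 1.3220e+6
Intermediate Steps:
d = 1321938 (d = (-1384 + 2197)*(7*(-30) + 1836) = 813*(-210 + 1836) = 813*1626 = 1321938)
n(l, q) = -17/2 - 18/q (n(l, q) = -18/q - 17*½ = -18/q - 17/2 = -17/2 - 18/q)
U = √8734886/82 (U = √((-17/2 - 18/41) + 1308) = √(-733/82 + 1308) = √(106523/82) = √8734886/82 ≈ 36.042)
U + d = √8734886/82 + 1321938 = 1321938 + √8734886/82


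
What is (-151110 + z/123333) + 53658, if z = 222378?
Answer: -4006275046/41111 ≈ -97450.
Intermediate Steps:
(-151110 + z/123333) + 53658 = (-151110 + 222378/123333) + 53658 = (-151110 + 222378*(1/123333)) + 53658 = (-151110 + 74126/41111) + 53658 = -6212209084/41111 + 53658 = -4006275046/41111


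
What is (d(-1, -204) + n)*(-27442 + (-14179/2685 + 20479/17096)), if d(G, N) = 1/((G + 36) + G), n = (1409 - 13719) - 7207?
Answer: 836008119149466653/1560693840 ≈ 5.3566e+8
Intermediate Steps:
n = -19517 (n = -12310 - 7207 = -19517)
d(G, N) = 1/(36 + 2*G) (d(G, N) = 1/((36 + G) + G) = 1/(36 + 2*G))
(d(-1, -204) + n)*(-27442 + (-14179/2685 + 20479/17096)) = (1/(2*(18 - 1)) - 19517)*(-27442 + (-14179/2685 + 20479/17096)) = ((1/2)/17 - 19517)*(-27442 + (-14179*1/2685 + 20479*(1/17096))) = ((1/2)*(1/17) - 19517)*(-27442 + (-14179/2685 + 20479/17096)) = (1/34 - 19517)*(-27442 - 187418069/45902760) = -663577/34*(-1259850957989/45902760) = 836008119149466653/1560693840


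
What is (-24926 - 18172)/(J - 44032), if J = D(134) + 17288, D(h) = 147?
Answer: 43098/26597 ≈ 1.6204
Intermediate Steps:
J = 17435 (J = 147 + 17288 = 17435)
(-24926 - 18172)/(J - 44032) = (-24926 - 18172)/(17435 - 44032) = -43098/(-26597) = -43098*(-1/26597) = 43098/26597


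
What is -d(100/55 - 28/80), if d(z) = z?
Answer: -323/220 ≈ -1.4682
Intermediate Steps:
-d(100/55 - 28/80) = -(100/55 - 28/80) = -(100*(1/55) - 28*1/80) = -(20/11 - 7/20) = -1*323/220 = -323/220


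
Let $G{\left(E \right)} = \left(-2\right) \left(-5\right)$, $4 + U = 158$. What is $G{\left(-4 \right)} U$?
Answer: $1540$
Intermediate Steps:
$U = 154$ ($U = -4 + 158 = 154$)
$G{\left(E \right)} = 10$
$G{\left(-4 \right)} U = 10 \cdot 154 = 1540$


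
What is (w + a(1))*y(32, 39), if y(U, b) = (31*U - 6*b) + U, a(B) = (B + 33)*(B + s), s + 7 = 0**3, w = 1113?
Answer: 718110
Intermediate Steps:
s = -7 (s = -7 + 0**3 = -7 + 0 = -7)
a(B) = (-7 + B)*(33 + B) (a(B) = (B + 33)*(B - 7) = (33 + B)*(-7 + B) = (-7 + B)*(33 + B))
y(U, b) = -6*b + 32*U (y(U, b) = (-6*b + 31*U) + U = -6*b + 32*U)
(w + a(1))*y(32, 39) = (1113 + (-231 + 1**2 + 26*1))*(-6*39 + 32*32) = (1113 + (-231 + 1 + 26))*(-234 + 1024) = (1113 - 204)*790 = 909*790 = 718110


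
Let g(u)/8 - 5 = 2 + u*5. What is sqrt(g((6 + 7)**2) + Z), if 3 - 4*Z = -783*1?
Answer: 5*sqrt(1122)/2 ≈ 83.741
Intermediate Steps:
g(u) = 56 + 40*u (g(u) = 40 + 8*(2 + u*5) = 40 + 8*(2 + 5*u) = 40 + (16 + 40*u) = 56 + 40*u)
Z = 393/2 (Z = 3/4 - (-783)/4 = 3/4 - 1/4*(-783) = 3/4 + 783/4 = 393/2 ≈ 196.50)
sqrt(g((6 + 7)**2) + Z) = sqrt((56 + 40*(6 + 7)**2) + 393/2) = sqrt((56 + 40*13**2) + 393/2) = sqrt((56 + 40*169) + 393/2) = sqrt((56 + 6760) + 393/2) = sqrt(6816 + 393/2) = sqrt(14025/2) = 5*sqrt(1122)/2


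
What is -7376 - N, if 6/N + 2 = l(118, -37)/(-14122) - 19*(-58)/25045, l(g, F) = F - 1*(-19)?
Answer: -2548666237018/345678863 ≈ -7372.9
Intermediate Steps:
l(g, F) = 19 + F (l(g, F) = F + 19 = 19 + F)
N = -1061056470/345678863 (N = 6/(-2 + ((19 - 37)/(-14122) - 19*(-58)/25045)) = 6/(-2 + (-18*(-1/14122) + 1102*(1/25045))) = 6/(-2 + (9/7061 + 1102/25045)) = 6/(-2 + 8006627/176842745) = 6/(-345678863/176842745) = 6*(-176842745/345678863) = -1061056470/345678863 ≈ -3.0695)
-7376 - N = -7376 - 1*(-1061056470/345678863) = -7376 + 1061056470/345678863 = -2548666237018/345678863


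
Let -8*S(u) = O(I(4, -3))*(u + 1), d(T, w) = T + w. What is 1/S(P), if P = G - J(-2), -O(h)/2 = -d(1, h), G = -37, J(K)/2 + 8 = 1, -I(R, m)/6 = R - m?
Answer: -2/451 ≈ -0.0044346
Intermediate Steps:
I(R, m) = -6*R + 6*m (I(R, m) = -6*(R - m) = -6*R + 6*m)
J(K) = -14 (J(K) = -16 + 2*1 = -16 + 2 = -14)
O(h) = 2 + 2*h (O(h) = -(-2)*(1 + h) = -2*(-1 - h) = 2 + 2*h)
P = -23 (P = -37 - 1*(-14) = -37 + 14 = -23)
S(u) = 41/4 + 41*u/4 (S(u) = -(2 + 2*(-6*4 + 6*(-3)))*(u + 1)/8 = -(2 + 2*(-24 - 18))*(1 + u)/8 = -(2 + 2*(-42))*(1 + u)/8 = -(2 - 84)*(1 + u)/8 = -(-41)*(1 + u)/4 = -(-82 - 82*u)/8 = 41/4 + 41*u/4)
1/S(P) = 1/(41/4 + (41/4)*(-23)) = 1/(41/4 - 943/4) = 1/(-451/2) = -2/451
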